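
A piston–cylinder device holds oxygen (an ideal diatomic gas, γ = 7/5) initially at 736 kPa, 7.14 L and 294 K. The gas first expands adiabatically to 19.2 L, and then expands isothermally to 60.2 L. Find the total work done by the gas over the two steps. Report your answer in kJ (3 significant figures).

Step 1 (adiabatic): W = (P₁V₁ − P₂V₂)/(γ−1) = (5255 − 3538)/0.4 = 4293 J.
After step 1: P = 184.3 kPa, V = 19.2 L, T = 197.9 K.
Step 2 (isothermal): W = P₁V₁ ln(V₂/V₁) = (3538) ln(60.2/19.2) = 4043 J.
W_total = 4293 + 4043 = 8336 J.

W_total ≈ 8.34 kJ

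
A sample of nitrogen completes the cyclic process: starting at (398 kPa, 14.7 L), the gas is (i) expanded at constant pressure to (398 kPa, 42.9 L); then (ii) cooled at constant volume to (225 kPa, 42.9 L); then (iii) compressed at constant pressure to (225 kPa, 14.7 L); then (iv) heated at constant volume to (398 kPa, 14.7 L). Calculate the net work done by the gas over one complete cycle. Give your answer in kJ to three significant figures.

Constant-volume legs do no work.
W(i) = (398)(42.9 − 14.7) = 11224 J; W(iii) = (225)(14.7 − 42.9) = -6345 J.
W_net = 11224 − 6345 = 4879 J (the clockwise enclosed area).

W_net ≈ 4.88 kJ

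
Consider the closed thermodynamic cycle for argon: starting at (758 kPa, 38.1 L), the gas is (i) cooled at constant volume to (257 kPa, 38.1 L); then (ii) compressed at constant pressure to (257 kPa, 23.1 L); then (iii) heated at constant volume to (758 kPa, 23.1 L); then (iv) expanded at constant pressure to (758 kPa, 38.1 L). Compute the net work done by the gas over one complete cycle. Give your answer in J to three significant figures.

W_net ≈ 7520 J

Constant-volume legs do no work.
W(ii) = (257)(23.1 − 38.1) = -3855 J; W(iv) = (758)(38.1 − 23.1) = 11370 J.
W_net = -3855 + 11370 = 7515 J (the clockwise enclosed area).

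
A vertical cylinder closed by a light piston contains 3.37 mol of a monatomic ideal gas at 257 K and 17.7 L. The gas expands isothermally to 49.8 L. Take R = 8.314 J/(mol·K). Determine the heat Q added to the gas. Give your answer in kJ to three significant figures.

Isothermal ⇒ ΔU = 0, so Q = W = nRT ln(V₂/V₁).
Q = (3.37)(8.314)(257) ln(49.8/17.7) = 7201 × 1.034 = 7449 J.

Q ≈ 7.45 kJ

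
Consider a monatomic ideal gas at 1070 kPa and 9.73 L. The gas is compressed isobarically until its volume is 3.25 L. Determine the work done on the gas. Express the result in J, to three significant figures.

Isobaric: W = P ΔV.
W = (1070 kPa)(3.25 − 9.73 L) = (1070)(-6.48) = -6934 J.
Work on gas = −W_by = 6934 J.

W ≈ 6930 J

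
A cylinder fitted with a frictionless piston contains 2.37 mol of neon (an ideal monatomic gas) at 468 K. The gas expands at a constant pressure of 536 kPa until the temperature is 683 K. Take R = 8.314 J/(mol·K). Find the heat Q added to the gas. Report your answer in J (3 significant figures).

Isobaric: W = nRΔT = (2.37)(8.314)(215) = 4236 J.
ΔU = nCᵥΔT with Cᵥ = 3R/2: ΔU = (2.37)(12.47)(215) = 6355 J.
Q = ΔU + W = 6355 + 4236 = 10591 J.

Q ≈ 10600 J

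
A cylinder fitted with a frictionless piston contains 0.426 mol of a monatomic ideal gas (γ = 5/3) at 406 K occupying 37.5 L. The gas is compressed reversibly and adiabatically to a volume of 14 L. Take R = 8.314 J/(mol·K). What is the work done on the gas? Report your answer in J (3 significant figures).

Adiabatic: TV^(γ−1) = const with γ = 5/3.
T₂ = T₁ (V₁/V₂)^(γ−1) = 406 × (37.5/14)^0.667 = 406 × 1.929 = 783.1 K.
W_by = nCᵥ(T₁ − T₂) = (0.426)(12.47)(406 − 783.1) = -2003 J.
Work on gas = −W_by = 2003 J.

W ≈ 2000 J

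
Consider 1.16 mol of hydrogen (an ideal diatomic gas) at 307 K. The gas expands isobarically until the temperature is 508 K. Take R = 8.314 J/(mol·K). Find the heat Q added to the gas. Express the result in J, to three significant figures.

Isobaric: W = nRΔT = (1.16)(8.314)(201) = 1938 J.
ΔU = nCᵥΔT with Cᵥ = 5R/2: ΔU = (1.16)(20.79)(201) = 4846 J.
Q = ΔU + W = 4846 + 1938 = 6785 J.

Q ≈ 6780 J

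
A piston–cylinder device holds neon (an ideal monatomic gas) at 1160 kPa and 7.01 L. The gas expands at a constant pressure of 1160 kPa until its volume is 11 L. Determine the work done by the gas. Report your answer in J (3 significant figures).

W ≈ 4630 J

Isobaric: W = P ΔV.
W = (1160 kPa)(11 − 7.01 L) = (1160)(3.99) = 4628 J.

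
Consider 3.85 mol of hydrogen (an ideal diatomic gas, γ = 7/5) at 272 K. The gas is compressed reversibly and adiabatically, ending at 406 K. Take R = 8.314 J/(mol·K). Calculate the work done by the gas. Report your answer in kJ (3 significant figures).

W ≈ -10.7 kJ

Adiabatic ⇒ Q = 0, so W_by = −ΔU = nCᵥ(T₁ − T₂).
Cᵥ = 5R/2 = 20.79 J/(mol·K).
W = (3.85)(20.79)(272 − 406) = -10723 J.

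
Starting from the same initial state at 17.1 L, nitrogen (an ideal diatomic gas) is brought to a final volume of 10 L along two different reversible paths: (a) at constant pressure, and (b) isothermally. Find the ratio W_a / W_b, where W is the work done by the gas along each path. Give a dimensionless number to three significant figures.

Path (a) isobaric: W = P₁(V₂ − V₁) → W_a/(P₁V₁) = -0.4152.
Path (b) isothermal: W = P₁V₁ ln(V₂/V₁) → W_b/(P₁V₁) = -0.5365.
W_a / W_b = -0.4152 / -0.5365 = 0.7739.

W_a / W_b ≈ 0.774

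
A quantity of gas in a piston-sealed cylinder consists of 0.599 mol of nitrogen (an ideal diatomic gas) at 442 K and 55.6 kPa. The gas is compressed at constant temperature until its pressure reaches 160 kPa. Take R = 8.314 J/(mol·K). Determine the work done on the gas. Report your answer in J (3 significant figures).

Isothermal process: W = nRT ln(V₂/V₁) = nRT ln(P₁/P₂).
W = (0.599)(8.314)(442) × ln(55.6/160)
  = 2201 × ln(0.3475) = 2201 × -1.057
W_by_gas = -2327 J; work on gas = −W_by = 2327 J.

W ≈ 2330 J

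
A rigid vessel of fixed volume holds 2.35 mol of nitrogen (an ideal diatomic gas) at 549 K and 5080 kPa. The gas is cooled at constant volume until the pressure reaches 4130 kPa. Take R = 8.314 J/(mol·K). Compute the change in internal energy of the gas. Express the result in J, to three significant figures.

Constant volume ⇒ W = 0, so Q = ΔU = nCᵥΔT with Cᵥ = 5R/2 = 20.79 J/(mol·K).
At constant V, T₂/T₁ = P₂/P₁ ⇒ ΔT = T₁(P₂/P₁ − 1) = 549·(4130/5080 − 1) = -102.7 K.
ΔU = (2.35)(20.79)(-102.7) = -5015 J.

ΔU ≈ -5010 J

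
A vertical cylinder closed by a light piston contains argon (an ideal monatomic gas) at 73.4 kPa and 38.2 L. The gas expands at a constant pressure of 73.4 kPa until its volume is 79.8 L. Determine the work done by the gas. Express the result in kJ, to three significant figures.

W ≈ 3.05 kJ

Isobaric: W = P ΔV.
W = (73.4 kPa)(79.8 − 38.2 L) = (73.4)(41.6) = 3053 J.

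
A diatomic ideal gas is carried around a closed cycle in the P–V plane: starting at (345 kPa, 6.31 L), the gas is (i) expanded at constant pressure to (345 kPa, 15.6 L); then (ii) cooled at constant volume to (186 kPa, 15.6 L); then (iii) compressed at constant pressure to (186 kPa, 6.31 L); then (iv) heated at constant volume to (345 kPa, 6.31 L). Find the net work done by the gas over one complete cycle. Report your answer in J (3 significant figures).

W_net ≈ 1480 J

Constant-volume legs do no work.
W(i) = (345)(15.6 − 6.31) = 3205 J; W(iii) = (186)(6.31 − 15.6) = -1728 J.
W_net = 3205 − 1728 = 1477 J (the clockwise enclosed area).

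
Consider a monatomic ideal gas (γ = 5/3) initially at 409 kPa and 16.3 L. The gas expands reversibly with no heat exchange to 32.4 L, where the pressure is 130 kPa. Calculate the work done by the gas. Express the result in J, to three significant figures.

W ≈ 3680 J

Adiabatic: W = (P₁V₁ − P₂V₂)/(γ − 1) with γ = 5/3.
P₁V₁ = 6667 J, P₂V₂ = 4212 J.
W = (6667 − 4212) / 0.6667 = 3682 J.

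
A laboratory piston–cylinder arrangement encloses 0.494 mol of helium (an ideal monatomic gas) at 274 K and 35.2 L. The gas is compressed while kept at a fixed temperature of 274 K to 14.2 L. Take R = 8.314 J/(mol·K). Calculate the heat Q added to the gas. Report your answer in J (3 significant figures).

Isothermal ⇒ ΔU = 0, so Q = W = nRT ln(V₂/V₁).
Q = (0.494)(8.314)(274) ln(14.2/35.2) = 1125 × -0.9078 = -1022 J.

Q ≈ -1020 J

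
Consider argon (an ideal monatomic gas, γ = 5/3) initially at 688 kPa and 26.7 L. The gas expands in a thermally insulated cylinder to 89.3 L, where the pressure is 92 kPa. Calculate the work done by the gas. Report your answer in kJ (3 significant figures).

W ≈ 15.2 kJ

Adiabatic: W = (P₁V₁ − P₂V₂)/(γ − 1) with γ = 5/3.
P₁V₁ = 18370 J, P₂V₂ = 8216 J.
W = (18370 − 8216) / 0.6667 = 15231 J.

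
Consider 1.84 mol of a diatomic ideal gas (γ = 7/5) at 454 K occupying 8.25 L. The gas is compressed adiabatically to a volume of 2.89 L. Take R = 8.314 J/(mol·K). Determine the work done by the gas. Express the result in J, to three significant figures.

Adiabatic: TV^(γ−1) = const with γ = 7/5.
T₂ = T₁ (V₁/V₂)^(γ−1) = 454 × (8.25/2.89)^0.4 = 454 × 1.521 = 690.7 K.
W_by = nCᵥ(T₁ − T₂) = (1.84)(20.79)(454 − 690.7) = -9052 J.

W ≈ -9050 J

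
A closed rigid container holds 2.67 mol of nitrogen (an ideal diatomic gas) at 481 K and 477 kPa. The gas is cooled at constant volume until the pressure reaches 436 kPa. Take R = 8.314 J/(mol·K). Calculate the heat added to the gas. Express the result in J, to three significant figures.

Q ≈ -2290 J

Constant volume ⇒ W = 0, so Q = ΔU = nCᵥΔT with Cᵥ = 5R/2 = 20.79 J/(mol·K).
At constant V, T₂/T₁ = P₂/P₁ ⇒ ΔT = T₁(P₂/P₁ − 1) = 481·(436/477 − 1) = -41.34 K.
ΔU = (2.67)(20.79)(-41.34) = -2294 J.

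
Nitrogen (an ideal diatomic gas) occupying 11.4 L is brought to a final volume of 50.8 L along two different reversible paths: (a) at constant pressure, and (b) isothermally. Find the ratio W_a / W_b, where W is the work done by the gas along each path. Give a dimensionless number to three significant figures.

Path (a) isobaric: W = P₁(V₂ − V₁) → W_a/(P₁V₁) = 3.456.
Path (b) isothermal: W = P₁V₁ ln(V₂/V₁) → W_b/(P₁V₁) = 1.494.
W_a / W_b = 3.456 / 1.494 = 2.313.

W_a / W_b ≈ 2.31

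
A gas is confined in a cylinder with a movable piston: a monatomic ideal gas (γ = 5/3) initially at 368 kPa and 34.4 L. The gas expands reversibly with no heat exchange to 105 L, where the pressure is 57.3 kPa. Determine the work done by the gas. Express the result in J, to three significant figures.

W ≈ 9960 J

Adiabatic: W = (P₁V₁ − P₂V₂)/(γ − 1) with γ = 5/3.
P₁V₁ = 12659 J, P₂V₂ = 6016 J.
W = (12659 − 6016) / 0.6667 = 9964 J.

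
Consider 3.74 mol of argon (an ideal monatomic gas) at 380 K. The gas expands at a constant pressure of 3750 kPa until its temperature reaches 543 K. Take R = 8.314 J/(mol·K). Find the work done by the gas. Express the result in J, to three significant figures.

W ≈ 5070 J

Isobaric: W = P ΔV = nR ΔT.
W = (3.74)(8.314)(543 − 380) = 5068 J.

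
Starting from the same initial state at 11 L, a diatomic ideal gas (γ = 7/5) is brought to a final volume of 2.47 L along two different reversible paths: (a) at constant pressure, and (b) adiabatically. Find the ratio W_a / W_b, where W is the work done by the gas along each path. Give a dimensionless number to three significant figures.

Path (a) isobaric: W = P₁(V₂ − V₁) → W_a/(P₁V₁) = -0.7755.
Path (b) adiabatic: W = P₁V₁(1 − (V₁/V₂)^(γ−1))/(γ−1) → W_b/(P₁V₁) = -2.044.
W_a / W_b = -0.7755 / -2.044 = 0.3794.

W_a / W_b ≈ 0.379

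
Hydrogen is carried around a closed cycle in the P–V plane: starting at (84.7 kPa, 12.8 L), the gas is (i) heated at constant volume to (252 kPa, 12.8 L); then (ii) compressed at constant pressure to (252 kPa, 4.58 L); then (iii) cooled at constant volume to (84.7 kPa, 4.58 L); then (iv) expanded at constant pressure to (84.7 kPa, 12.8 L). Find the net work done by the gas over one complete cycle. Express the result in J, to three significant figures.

Constant-volume legs do no work.
W(ii) = (252)(4.58 − 12.8) = -2071 J; W(iv) = (84.7)(12.8 − 4.58) = 696.2 J.
W_net = -2071 + 696.2 = -1375 J (the counter-clockwise enclosed area).

W_net ≈ -1380 J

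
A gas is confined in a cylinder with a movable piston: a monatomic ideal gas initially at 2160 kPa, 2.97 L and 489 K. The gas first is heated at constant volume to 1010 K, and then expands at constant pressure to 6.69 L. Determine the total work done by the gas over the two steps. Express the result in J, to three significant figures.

W_total ≈ 16600 J

Step 1 (isochoric): W = 0 (constant volume).
After step 1: P = 4461 kPa (V unchanged).
Step 2 (isobaric): W = PΔV = (4461 kPa)(6.69 − 2.97 L) = 16596 J.
W_total = 0 + 16596 = 16596 J.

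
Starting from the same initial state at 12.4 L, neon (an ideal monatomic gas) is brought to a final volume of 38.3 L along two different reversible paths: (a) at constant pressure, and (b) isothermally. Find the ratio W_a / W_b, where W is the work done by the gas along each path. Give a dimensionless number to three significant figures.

Path (a) isobaric: W = P₁(V₂ − V₁) → W_a/(P₁V₁) = 2.089.
Path (b) isothermal: W = P₁V₁ ln(V₂/V₁) → W_b/(P₁V₁) = 1.128.
W_a / W_b = 2.089 / 1.128 = 1.852.

W_a / W_b ≈ 1.85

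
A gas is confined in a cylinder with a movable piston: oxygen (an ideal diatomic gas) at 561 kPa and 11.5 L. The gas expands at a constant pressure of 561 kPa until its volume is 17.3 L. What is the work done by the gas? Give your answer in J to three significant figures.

Isobaric: W = P ΔV.
W = (561 kPa)(17.3 − 11.5 L) = (561)(5.8) = 3254 J.

W ≈ 3250 J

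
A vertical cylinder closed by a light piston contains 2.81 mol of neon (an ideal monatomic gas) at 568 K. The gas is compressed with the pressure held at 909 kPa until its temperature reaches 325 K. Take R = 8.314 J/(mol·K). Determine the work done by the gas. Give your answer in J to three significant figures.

W ≈ -5680 J

Isobaric: W = P ΔV = nR ΔT.
W = (2.81)(8.314)(325 − 568) = -5677 J.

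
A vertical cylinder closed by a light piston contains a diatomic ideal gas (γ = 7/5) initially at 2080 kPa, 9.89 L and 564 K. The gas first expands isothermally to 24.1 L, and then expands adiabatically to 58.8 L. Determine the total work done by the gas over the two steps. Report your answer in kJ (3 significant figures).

W_total ≈ 33.8 kJ

Step 1 (isothermal): W = P₁V₁ ln(V₂/V₁) = (20571) ln(24.1/9.89) = 18323 J.
After step 1: P = 853.6 kPa, V = 24.1 L, T = 564 K.
Step 2 (adiabatic): W = (P₁V₁ − P₂V₂)/(γ−1) = (20571 − 14398)/0.4 = 15432 J.
W_total = 18323 + 15432 = 33754 J.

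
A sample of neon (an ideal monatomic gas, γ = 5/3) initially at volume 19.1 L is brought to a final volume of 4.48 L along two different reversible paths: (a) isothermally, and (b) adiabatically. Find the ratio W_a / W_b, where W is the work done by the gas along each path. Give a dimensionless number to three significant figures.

Path (a) isothermal: W = P₁V₁ ln(V₂/V₁) → W_a/(P₁V₁) = -1.45.
Path (b) adiabatic: W = P₁V₁(1 − (V₁/V₂)^(γ−1))/(γ−1) → W_b/(P₁V₁) = -2.444.
W_a / W_b = -1.45 / -2.444 = 0.5933.

W_a / W_b ≈ 0.593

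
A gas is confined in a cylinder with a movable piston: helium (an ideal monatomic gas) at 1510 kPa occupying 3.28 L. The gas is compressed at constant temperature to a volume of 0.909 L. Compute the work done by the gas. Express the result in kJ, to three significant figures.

Isothermal: W = nRT ln(V₂/V₁) = P₁V₁ ln(V₂/V₁).
P₁V₁ = (1510 kPa)(3.28 L) = 4953 J.
W = 4953 × ln(0.909/3.28) = 4953 × -1.283
W_by_gas = -6356 J.

W ≈ -6.36 kJ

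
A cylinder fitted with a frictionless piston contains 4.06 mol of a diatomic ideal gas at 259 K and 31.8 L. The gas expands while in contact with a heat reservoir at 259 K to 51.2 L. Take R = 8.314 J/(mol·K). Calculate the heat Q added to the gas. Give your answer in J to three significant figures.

Q ≈ 4160 J

Isothermal ⇒ ΔU = 0, so Q = W = nRT ln(V₂/V₁).
Q = (4.06)(8.314)(259) ln(51.2/31.8) = 8743 × 0.4763 = 4164 J.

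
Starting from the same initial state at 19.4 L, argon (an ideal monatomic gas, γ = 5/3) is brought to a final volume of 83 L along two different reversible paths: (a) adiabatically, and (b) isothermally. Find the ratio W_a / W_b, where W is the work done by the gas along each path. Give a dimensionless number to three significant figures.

W_a / W_b ≈ 0.640

Path (a) adiabatic: W = P₁V₁(1 − (V₁/V₂)^(γ−1))/(γ−1) → W_a/(P₁V₁) = 0.9308.
Path (b) isothermal: W = P₁V₁ ln(V₂/V₁) → W_b/(P₁V₁) = 1.454.
W_a / W_b = 0.9308 / 1.454 = 0.6404.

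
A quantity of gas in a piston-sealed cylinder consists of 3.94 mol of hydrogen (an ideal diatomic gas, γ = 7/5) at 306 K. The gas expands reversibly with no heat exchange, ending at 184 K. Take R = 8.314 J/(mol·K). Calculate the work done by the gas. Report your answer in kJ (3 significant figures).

W ≈ 9.99 kJ

Adiabatic ⇒ Q = 0, so W_by = −ΔU = nCᵥ(T₁ − T₂).
Cᵥ = 5R/2 = 20.79 J/(mol·K).
W = (3.94)(20.79)(306 − 184) = 9991 J.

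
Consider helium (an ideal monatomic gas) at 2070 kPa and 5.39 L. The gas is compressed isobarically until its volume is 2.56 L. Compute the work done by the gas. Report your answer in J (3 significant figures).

W ≈ -5860 J

Isobaric: W = P ΔV.
W = (2070 kPa)(2.56 − 5.39 L) = (2070)(-2.83) = -5858 J.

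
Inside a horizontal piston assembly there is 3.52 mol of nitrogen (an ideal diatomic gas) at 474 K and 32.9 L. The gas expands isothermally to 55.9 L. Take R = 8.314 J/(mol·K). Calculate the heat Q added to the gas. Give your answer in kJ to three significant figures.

Q ≈ 7.35 kJ

Isothermal ⇒ ΔU = 0, so Q = W = nRT ln(V₂/V₁).
Q = (3.52)(8.314)(474) ln(55.9/32.9) = 13872 × 0.5301 = 7353 J.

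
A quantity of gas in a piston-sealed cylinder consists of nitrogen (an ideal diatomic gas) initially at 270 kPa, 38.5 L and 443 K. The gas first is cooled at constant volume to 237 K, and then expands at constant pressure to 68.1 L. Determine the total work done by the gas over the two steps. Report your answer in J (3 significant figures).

W_total ≈ 4280 J

Step 1 (isochoric): W = 0 (constant volume).
After step 1: P = 144.4 kPa (V unchanged).
Step 2 (isobaric): W = PΔV = (144.4 kPa)(68.1 − 38.5 L) = 4276 J.
W_total = 0 + 4276 = 4276 J.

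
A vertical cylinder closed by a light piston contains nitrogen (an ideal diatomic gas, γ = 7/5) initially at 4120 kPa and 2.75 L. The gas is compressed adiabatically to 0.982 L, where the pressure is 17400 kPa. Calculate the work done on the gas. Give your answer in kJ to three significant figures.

Adiabatic: W = (P₁V₁ − P₂V₂)/(γ − 1) with γ = 7/5.
P₁V₁ = 11330 J, P₂V₂ = 17087 J.
W = (11330 − 17087) / 0.4 = -14392 J.
Work on gas = −W_by = 14392 J.

W ≈ 14.4 kJ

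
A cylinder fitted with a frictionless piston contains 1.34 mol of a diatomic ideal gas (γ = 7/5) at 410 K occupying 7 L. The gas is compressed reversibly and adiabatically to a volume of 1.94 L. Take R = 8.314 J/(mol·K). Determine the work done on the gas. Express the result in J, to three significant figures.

W ≈ 7660 J

Adiabatic: TV^(γ−1) = const with γ = 7/5.
T₂ = T₁ (V₁/V₂)^(γ−1) = 410 × (7/1.94)^0.4 = 410 × 1.671 = 685 K.
W_by = nCᵥ(T₁ − T₂) = (1.34)(20.79)(410 − 685) = -7660 J.
Work on gas = −W_by = 7660 J.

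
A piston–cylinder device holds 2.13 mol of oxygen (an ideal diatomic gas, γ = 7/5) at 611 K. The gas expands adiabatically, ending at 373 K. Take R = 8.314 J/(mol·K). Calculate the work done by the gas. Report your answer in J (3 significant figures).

W ≈ 10500 J

Adiabatic ⇒ Q = 0, so W_by = −ΔU = nCᵥ(T₁ − T₂).
Cᵥ = 5R/2 = 20.79 J/(mol·K).
W = (2.13)(20.79)(611 − 373) = 10537 J.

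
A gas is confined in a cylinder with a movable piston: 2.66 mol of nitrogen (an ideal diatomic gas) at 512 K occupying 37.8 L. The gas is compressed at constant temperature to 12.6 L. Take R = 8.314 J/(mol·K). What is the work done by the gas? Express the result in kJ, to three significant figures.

W ≈ -12.4 kJ

Isothermal: W = nRT ln(V₂/V₁).
W = (2.66)(8.314)(512) × ln(12.6/37.8)
  = 11323 × -1.099
W_by_gas = -12440 J.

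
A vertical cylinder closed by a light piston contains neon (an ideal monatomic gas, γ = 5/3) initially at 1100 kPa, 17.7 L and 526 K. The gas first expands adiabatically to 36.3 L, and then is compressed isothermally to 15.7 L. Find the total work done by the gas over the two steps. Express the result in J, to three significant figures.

W_total ≈ 1000 J

Step 1 (adiabatic): W = (P₁V₁ − P₂V₂)/(γ−1) = (19470 − 12062)/0.667 = 11112 J.
After step 1: P = 332.3 kPa, V = 36.3 L, T = 325.9 K.
Step 2 (isothermal): W = P₁V₁ ln(V₂/V₁) = (12062) ln(15.7/36.3) = -10110 J.
W_total = 11112 − 10110 = 1003 J.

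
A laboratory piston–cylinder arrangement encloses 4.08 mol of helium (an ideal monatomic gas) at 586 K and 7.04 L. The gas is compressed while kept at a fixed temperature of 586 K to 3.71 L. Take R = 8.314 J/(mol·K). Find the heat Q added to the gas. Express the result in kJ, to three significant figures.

Isothermal ⇒ ΔU = 0, so Q = W = nRT ln(V₂/V₁).
Q = (4.08)(8.314)(586) ln(3.71/7.04) = 19878 × -0.6406 = -12733 J.

Q ≈ -12.7 kJ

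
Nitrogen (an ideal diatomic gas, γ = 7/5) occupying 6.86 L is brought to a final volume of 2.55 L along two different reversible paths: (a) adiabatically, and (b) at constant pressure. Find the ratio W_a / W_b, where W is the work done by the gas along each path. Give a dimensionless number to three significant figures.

Path (a) adiabatic: W = P₁V₁(1 − (V₁/V₂)^(γ−1))/(γ−1) → W_a/(P₁V₁) = -1.214.
Path (b) isobaric: W = P₁(V₂ − V₁) → W_b/(P₁V₁) = -0.6283.
W_a / W_b = -1.214 / -0.6283 = 1.932.

W_a / W_b ≈ 1.93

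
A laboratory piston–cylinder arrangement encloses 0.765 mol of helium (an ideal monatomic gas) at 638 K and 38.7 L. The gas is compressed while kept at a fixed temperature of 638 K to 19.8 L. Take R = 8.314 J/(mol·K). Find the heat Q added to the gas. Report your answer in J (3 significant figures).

Q ≈ -2720 J

Isothermal ⇒ ΔU = 0, so Q = W = nRT ln(V₂/V₁).
Q = (0.765)(8.314)(638) ln(19.8/38.7) = 4058 × -0.6702 = -2719 J.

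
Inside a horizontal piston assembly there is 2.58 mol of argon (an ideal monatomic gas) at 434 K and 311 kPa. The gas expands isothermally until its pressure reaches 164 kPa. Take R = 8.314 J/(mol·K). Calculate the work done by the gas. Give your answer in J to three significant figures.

Isothermal process: W = nRT ln(V₂/V₁) = nRT ln(P₁/P₂).
W = (2.58)(8.314)(434) × ln(311/164)
  = 9309 × ln(1.896) = 9309 × 0.6399
W_by_gas = 5957 J.

W ≈ 5960 J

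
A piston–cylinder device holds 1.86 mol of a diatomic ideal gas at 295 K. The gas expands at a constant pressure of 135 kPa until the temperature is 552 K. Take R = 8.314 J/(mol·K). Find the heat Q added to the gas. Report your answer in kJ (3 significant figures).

Isobaric: W = nRΔT = (1.86)(8.314)(257) = 3974 J.
ΔU = nCᵥΔT with Cᵥ = 5R/2: ΔU = (1.86)(20.79)(257) = 9936 J.
Q = ΔU + W = 9936 + 3974 = 13910 J.

Q ≈ 13.9 kJ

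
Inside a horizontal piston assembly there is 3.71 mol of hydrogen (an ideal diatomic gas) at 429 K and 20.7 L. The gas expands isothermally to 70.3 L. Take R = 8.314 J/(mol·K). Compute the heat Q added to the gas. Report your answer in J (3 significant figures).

Isothermal ⇒ ΔU = 0, so Q = W = nRT ln(V₂/V₁).
Q = (3.71)(8.314)(429) ln(70.3/20.7) = 13232 × 1.223 = 16179 J.

Q ≈ 16200 J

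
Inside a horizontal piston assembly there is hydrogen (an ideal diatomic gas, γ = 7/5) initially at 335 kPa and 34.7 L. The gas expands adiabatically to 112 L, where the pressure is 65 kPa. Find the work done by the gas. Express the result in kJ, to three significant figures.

Adiabatic: W = (P₁V₁ − P₂V₂)/(γ − 1) with γ = 7/5.
P₁V₁ = 11625 J, P₂V₂ = 7280 J.
W = (11625 − 7280) / 0.4 = 10861 J.

W ≈ 10.9 kJ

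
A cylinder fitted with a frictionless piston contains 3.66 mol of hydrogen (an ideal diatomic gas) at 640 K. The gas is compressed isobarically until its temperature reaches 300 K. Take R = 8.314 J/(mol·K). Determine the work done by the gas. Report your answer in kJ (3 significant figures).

W ≈ -10.3 kJ

Isobaric: W = P ΔV = nR ΔT.
W = (3.66)(8.314)(300 − 640) = -10346 J.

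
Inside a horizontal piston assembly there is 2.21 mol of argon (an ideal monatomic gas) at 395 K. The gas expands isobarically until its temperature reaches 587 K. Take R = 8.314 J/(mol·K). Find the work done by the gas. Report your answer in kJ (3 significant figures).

Isobaric: W = P ΔV = nR ΔT.
W = (2.21)(8.314)(587 − 395) = 3528 J.

W ≈ 3.53 kJ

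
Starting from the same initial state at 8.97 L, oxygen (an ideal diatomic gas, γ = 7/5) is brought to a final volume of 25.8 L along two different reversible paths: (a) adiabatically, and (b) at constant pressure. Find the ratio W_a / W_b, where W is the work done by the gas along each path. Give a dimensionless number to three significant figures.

W_a / W_b ≈ 0.459

Path (a) adiabatic: W = P₁V₁(1 − (V₁/V₂)^(γ−1))/(γ−1) → W_a/(P₁V₁) = 0.8616.
Path (b) isobaric: W = P₁(V₂ − V₁) → W_b/(P₁V₁) = 1.876.
W_a / W_b = 0.8616 / 1.876 = 0.4592.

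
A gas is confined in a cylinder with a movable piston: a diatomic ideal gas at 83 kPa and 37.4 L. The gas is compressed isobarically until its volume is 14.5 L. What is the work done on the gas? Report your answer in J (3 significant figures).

W ≈ 1900 J

Isobaric: W = P ΔV.
W = (83 kPa)(14.5 − 37.4 L) = (83)(-22.9) = -1901 J.
Work on gas = −W_by = 1901 J.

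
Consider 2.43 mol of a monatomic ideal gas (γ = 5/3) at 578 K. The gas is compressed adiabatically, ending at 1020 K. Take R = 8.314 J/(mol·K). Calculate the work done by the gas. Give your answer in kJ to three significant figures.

W ≈ -13.4 kJ

Adiabatic ⇒ Q = 0, so W_by = −ΔU = nCᵥ(T₁ − T₂).
Cᵥ = 3R/2 = 12.47 J/(mol·K).
W = (2.43)(12.47)(578 − 1020) = -13395 J.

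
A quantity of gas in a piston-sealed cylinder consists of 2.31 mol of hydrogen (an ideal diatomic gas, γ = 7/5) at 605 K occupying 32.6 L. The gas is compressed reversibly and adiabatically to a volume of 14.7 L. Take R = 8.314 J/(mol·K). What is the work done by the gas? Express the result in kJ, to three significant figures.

Adiabatic: TV^(γ−1) = const with γ = 7/5.
T₂ = T₁ (V₁/V₂)^(γ−1) = 605 × (32.6/14.7)^0.4 = 605 × 1.375 = 832 K.
W_by = nCᵥ(T₁ − T₂) = (2.31)(20.79)(605 − 832) = -10898 J.

W ≈ -10.9 kJ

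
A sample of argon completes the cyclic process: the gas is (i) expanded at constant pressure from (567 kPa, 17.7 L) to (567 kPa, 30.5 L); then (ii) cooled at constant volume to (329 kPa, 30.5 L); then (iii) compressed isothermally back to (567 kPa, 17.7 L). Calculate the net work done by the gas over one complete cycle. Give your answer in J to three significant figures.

Leg (i): W = PΔV = (567)(30.5 − 17.7) = 7258 J.
Leg (ii): W = 0.
Leg (iii): W = PᵢVᵢ ln(V_f/Vᵢ) = (10034) ln(17.7/30.5) = -5460 J.
W_net = 7258 − 5460 = 1797 J.

W_net ≈ 1800 J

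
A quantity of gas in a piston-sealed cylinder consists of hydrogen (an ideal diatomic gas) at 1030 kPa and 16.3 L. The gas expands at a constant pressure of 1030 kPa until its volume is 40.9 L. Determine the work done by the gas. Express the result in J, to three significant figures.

W ≈ 25300 J

Isobaric: W = P ΔV.
W = (1030 kPa)(40.9 − 16.3 L) = (1030)(24.6) = 25338 J.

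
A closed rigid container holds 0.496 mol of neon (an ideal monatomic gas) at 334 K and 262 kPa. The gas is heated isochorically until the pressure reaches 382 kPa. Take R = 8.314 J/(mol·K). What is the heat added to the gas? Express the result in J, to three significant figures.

Q ≈ 946 J

Constant volume ⇒ W = 0, so Q = ΔU = nCᵥΔT with Cᵥ = 3R/2 = 12.47 J/(mol·K).
At constant V, T₂/T₁ = P₂/P₁ ⇒ ΔT = T₁(P₂/P₁ − 1) = 334·(382/262 − 1) = 153 K.
ΔU = (0.496)(12.47)(153) = 946.3 J.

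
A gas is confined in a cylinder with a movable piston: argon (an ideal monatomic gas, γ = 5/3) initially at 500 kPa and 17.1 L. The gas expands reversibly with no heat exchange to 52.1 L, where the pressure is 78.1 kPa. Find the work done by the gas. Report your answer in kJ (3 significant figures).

W ≈ 6.72 kJ

Adiabatic: W = (P₁V₁ − P₂V₂)/(γ − 1) with γ = 5/3.
P₁V₁ = 8550 J, P₂V₂ = 4069 J.
W = (8550 − 4069) / 0.6667 = 6721 J.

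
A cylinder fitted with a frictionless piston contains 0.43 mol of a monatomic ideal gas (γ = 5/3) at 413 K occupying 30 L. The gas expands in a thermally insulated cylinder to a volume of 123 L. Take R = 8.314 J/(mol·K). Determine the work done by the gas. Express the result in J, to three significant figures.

Adiabatic: TV^(γ−1) = const with γ = 5/3.
T₂ = T₁ (V₁/V₂)^(γ−1) = 413 × (30/123)^0.667 = 413 × 0.3904 = 161.2 K.
W_by = nCᵥ(T₁ − T₂) = (0.43)(12.47)(413 − 161.2) = 1350 J.

W ≈ 1350 J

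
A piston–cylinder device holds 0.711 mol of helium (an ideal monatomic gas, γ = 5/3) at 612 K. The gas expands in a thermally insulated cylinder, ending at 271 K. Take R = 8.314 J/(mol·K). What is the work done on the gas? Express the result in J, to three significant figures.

Adiabatic ⇒ Q = 0, so W_by = −ΔU = nCᵥ(T₁ − T₂).
Cᵥ = 3R/2 = 12.47 J/(mol·K).
W = (0.711)(12.47)(612 − 271) = 3024 J.
Work on gas = −W_by = -3024 J.

W ≈ -3020 J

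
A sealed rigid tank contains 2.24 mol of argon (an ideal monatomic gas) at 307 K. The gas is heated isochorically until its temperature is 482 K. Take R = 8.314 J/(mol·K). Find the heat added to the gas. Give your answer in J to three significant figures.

Constant volume ⇒ W = 0, so Q = ΔU = nCᵥΔT with Cᵥ = 3R/2 = 12.47 J/(mol·K).
ΔU = (2.24)(12.47)(482 − 307) = 4889 J.

Q ≈ 4890 J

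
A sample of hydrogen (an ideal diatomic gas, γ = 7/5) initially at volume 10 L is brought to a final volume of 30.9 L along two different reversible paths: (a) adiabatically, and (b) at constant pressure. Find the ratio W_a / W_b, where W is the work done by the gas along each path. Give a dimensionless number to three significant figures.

Path (a) adiabatic: W = P₁V₁(1 − (V₁/V₂)^(γ−1))/(γ−1) → W_a/(P₁V₁) = 0.908.
Path (b) isobaric: W = P₁(V₂ − V₁) → W_b/(P₁V₁) = 2.09.
W_a / W_b = 0.908 / 2.09 = 0.4344.

W_a / W_b ≈ 0.434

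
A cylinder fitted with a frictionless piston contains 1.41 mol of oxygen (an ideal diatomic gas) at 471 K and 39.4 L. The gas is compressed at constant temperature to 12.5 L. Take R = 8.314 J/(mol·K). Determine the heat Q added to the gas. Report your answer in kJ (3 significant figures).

Q ≈ -6.34 kJ

Isothermal ⇒ ΔU = 0, so Q = W = nRT ln(V₂/V₁).
Q = (1.41)(8.314)(471) ln(12.5/39.4) = 5521 × -1.148 = -6339 J.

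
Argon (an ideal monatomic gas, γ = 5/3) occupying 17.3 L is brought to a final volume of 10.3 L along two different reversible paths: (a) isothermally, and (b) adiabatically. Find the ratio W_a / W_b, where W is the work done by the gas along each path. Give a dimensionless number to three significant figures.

W_a / W_b ≈ 0.837

Path (a) isothermal: W = P₁V₁ ln(V₂/V₁) → W_a/(P₁V₁) = -0.5186.
Path (b) adiabatic: W = P₁V₁(1 − (V₁/V₂)^(γ−1))/(γ−1) → W_b/(P₁V₁) = -0.6195.
W_a / W_b = -0.5186 / -0.6195 = 0.8371.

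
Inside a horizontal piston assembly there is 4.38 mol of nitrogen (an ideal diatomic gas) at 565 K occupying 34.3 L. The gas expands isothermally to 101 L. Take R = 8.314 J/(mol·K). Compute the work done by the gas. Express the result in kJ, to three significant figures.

W ≈ 22.2 kJ

Isothermal: W = nRT ln(V₂/V₁).
W = (4.38)(8.314)(565) × ln(101/34.3)
  = 20575 × 1.08
W_by_gas = 22220 J.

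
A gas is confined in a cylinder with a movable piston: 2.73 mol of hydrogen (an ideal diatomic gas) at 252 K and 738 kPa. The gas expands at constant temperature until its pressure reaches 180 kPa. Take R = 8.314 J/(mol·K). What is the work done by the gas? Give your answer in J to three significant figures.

Isothermal process: W = nRT ln(V₂/V₁) = nRT ln(P₁/P₂).
W = (2.73)(8.314)(252) × ln(738/180)
  = 5720 × ln(4.1) = 5720 × 1.411
W_by_gas = 8070 J.

W ≈ 8070 J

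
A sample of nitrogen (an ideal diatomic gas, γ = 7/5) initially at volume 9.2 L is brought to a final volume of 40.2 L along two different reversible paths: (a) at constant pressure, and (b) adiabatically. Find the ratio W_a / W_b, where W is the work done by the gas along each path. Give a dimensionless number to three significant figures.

W_a / W_b ≈ 3.02

Path (a) isobaric: W = P₁(V₂ − V₁) → W_a/(P₁V₁) = 3.37.
Path (b) adiabatic: W = P₁V₁(1 − (V₁/V₂)^(γ−1))/(γ−1) → W_b/(P₁V₁) = 1.114.
W_a / W_b = 3.37 / 1.114 = 3.025.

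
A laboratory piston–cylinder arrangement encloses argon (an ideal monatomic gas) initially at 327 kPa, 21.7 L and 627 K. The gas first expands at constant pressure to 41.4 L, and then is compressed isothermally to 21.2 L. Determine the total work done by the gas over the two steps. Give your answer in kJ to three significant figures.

Step 1 (isobaric): W = PΔV = (327 kPa)(41.4 − 21.7 L) = 6442 J.
After step 1: P = 327 kPa, V = 41.4 L, T = 1196 K.
Step 2 (isothermal): W = P₁V₁ ln(V₂/V₁) = (13538) ln(21.2/41.4) = -9061 J.
W_total = 6442 − 9061 = -2619 J.

W_total ≈ -2.62 kJ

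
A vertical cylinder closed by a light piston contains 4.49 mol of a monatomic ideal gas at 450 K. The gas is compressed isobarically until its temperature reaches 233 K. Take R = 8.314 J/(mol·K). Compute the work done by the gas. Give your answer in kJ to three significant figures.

Isobaric: W = P ΔV = nR ΔT.
W = (4.49)(8.314)(233 − 450) = -8101 J.

W ≈ -8.10 kJ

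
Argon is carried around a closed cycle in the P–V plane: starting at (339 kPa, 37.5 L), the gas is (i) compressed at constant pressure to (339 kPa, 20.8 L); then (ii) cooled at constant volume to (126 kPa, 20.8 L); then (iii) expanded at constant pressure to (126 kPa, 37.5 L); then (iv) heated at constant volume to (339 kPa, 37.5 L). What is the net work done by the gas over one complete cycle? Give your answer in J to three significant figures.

W_net ≈ -3560 J

Constant-volume legs do no work.
W(i) = (339)(20.8 − 37.5) = -5661 J; W(iii) = (126)(37.5 − 20.8) = 2104 J.
W_net = -5661 + 2104 = -3557 J (the counter-clockwise enclosed area).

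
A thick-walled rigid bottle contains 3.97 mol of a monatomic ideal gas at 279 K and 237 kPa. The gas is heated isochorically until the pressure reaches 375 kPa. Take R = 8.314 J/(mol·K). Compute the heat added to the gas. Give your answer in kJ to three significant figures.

Constant volume ⇒ W = 0, so Q = ΔU = nCᵥΔT with Cᵥ = 3R/2 = 12.47 J/(mol·K).
At constant V, T₂/T₁ = P₂/P₁ ⇒ ΔT = T₁(P₂/P₁ − 1) = 279·(375/237 − 1) = 162.5 K.
ΔU = (3.97)(12.47)(162.5) = 8043 J.

Q ≈ 8.04 kJ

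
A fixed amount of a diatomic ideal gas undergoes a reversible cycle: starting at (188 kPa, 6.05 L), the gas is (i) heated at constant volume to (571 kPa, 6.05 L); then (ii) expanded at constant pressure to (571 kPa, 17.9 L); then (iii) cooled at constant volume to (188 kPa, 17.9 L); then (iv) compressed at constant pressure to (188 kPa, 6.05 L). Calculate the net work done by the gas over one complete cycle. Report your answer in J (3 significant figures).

Constant-volume legs do no work.
W(ii) = (571)(17.9 − 6.05) = 6766 J; W(iv) = (188)(6.05 − 17.9) = -2228 J.
W_net = 6766 − 2228 = 4539 J (the clockwise enclosed area).

W_net ≈ 4540 J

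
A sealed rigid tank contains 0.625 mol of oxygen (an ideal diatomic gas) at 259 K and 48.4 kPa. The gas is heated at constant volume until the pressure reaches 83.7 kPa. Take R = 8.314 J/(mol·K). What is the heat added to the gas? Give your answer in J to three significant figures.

Q ≈ 2450 J

Constant volume ⇒ W = 0, so Q = ΔU = nCᵥΔT with Cᵥ = 5R/2 = 20.79 J/(mol·K).
At constant V, T₂/T₁ = P₂/P₁ ⇒ ΔT = T₁(P₂/P₁ − 1) = 259·(83.7/48.4 − 1) = 188.9 K.
ΔU = (0.625)(20.79)(188.9) = 2454 J.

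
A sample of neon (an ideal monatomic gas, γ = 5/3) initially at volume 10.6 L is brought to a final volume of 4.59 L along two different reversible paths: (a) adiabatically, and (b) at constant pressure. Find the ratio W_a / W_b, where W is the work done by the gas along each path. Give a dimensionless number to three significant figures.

W_a / W_b ≈ 1.98

Path (a) adiabatic: W = P₁V₁(1 − (V₁/V₂)^(γ−1))/(γ−1) → W_a/(P₁V₁) = -1.121.
Path (b) isobaric: W = P₁(V₂ − V₁) → W_b/(P₁V₁) = -0.567.
W_a / W_b = -1.121 / -0.567 = 1.977.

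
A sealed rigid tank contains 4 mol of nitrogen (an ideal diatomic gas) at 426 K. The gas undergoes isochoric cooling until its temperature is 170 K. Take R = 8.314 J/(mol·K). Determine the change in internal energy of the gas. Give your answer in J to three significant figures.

ΔU ≈ -21300 J

Constant volume ⇒ W = 0, so Q = ΔU = nCᵥΔT with Cᵥ = 5R/2 = 20.79 J/(mol·K).
ΔU = (4)(20.79)(170 − 426) = -21284 J.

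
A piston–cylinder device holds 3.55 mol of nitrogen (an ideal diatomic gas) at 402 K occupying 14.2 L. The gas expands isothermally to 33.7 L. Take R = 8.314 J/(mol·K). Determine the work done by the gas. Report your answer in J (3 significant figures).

W ≈ 10300 J

Isothermal: W = nRT ln(V₂/V₁).
W = (3.55)(8.314)(402) × ln(33.7/14.2)
  = 11865 × 0.8643
W_by_gas = 10254 J.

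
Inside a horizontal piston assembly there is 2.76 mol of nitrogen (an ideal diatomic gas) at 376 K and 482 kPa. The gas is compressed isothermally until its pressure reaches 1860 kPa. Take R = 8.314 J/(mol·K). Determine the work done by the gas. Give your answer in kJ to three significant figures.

W ≈ -11.7 kJ

Isothermal process: W = nRT ln(V₂/V₁) = nRT ln(P₁/P₂).
W = (2.76)(8.314)(376) × ln(482/1860)
  = 8628 × ln(0.2591) = 8628 × -1.35
W_by_gas = -11651 J.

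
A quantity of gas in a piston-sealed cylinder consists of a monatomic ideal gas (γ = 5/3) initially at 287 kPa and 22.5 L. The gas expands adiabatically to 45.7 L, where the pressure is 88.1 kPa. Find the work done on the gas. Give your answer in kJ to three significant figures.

Adiabatic: W = (P₁V₁ − P₂V₂)/(γ − 1) with γ = 5/3.
P₁V₁ = 6458 J, P₂V₂ = 4026 J.
W = (6458 − 4026) / 0.6667 = 3647 J.
Work on gas = −W_by = -3647 J.

W ≈ -3.65 kJ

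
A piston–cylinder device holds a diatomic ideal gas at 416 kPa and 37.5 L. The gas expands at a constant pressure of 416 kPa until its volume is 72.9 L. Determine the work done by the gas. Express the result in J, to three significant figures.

Isobaric: W = P ΔV.
W = (416 kPa)(72.9 − 37.5 L) = (416)(35.4) = 14726 J.

W ≈ 14700 J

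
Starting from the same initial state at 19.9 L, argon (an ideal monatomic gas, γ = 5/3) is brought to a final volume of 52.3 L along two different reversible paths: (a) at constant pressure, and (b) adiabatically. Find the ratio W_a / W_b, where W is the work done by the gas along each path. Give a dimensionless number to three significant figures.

W_a / W_b ≈ 2.29

Path (a) isobaric: W = P₁(V₂ − V₁) → W_a/(P₁V₁) = 1.628.
Path (b) adiabatic: W = P₁V₁(1 − (V₁/V₂)^(γ−1))/(γ−1) → W_b/(P₁V₁) = 0.7124.
W_a / W_b = 1.628 / 0.7124 = 2.286.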